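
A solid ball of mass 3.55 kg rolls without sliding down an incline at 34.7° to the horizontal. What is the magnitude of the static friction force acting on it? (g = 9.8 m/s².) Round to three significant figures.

For this body I = (2/5)MR², i.e. k = I/(MR²) = 0.4.
Translational: Mg sinθ − f = Ma. Rotational about the CM: fR = Iα = kMRa, so f = kMa.
Combining, a = g sinθ/(1+k) and f = kMa = kMg sinθ/(1+k).
f = 0.4 × 3.55 × 9.8 × sin34.7° / 1.4 ≈ 5.66 N.

f ≈ 5.66 N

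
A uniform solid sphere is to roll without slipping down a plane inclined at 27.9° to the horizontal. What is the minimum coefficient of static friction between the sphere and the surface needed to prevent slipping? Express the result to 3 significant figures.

μ_min ≈ 0.151

Here I = (2/5)MR², so the shape factor k = I/(MR²) = 0.4.
Newton's second law down the slope: Mg sinθ − f = Ma. The torque equation fR = Iα (with α = a/R) gives f = kMa.
These give a = g sinθ/(1+k) and the required friction f = kMg sinθ/(1+k).
With N = Mg cosθ, the no-slip condition f ≤ μN gives μ_min = f/N = k tanθ/(1+k).
μ_min = 0.4 × tan27.9° / 1.4 ≈ 0.151.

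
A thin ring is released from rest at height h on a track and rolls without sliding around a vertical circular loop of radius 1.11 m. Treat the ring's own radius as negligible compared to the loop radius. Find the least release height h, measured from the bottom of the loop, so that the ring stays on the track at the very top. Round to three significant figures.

h_min ≈ 3.33 m

With I = MR², the ratio k = I/(MR²) is 1.
At the top, contact is just lost when gravity alone supplies the centripetal force: Mg = Mv_top²/r, i.e. v_top² = gr.
With ω = v/R, the kinetic energy at speed v is ½(1+k)Mv² = Mv².
Energy conservation from release (height h) to the top (height 2r): Mgh = Mg(2r) + M·gr.
Thus h_min = 2r + (1+k)r/2 = r(2 + 2/2) = 1.11 × 3 ≈ 3.33 m.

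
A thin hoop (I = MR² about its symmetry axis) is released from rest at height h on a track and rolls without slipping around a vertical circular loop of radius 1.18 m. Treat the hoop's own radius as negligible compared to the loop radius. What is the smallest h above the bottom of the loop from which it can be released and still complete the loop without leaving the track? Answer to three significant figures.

With I = MR², the ratio k = I/(MR²) is 1.
At the top, contact is just lost when gravity alone supplies the centripetal force: Mg = Mv_top²/r, i.e. v_top² = gr.
With ω = v/R, the kinetic energy at speed v is ½(1+k)Mv² = Mv².
Energy conservation from release (height h) to the top (height 2r): Mgh = Mg(2r) + M·gr.
Thus h_min = 2r + (1+k)r/2 = r(2 + 2/2) = 1.18 × 3 ≈ 3.54 m.

h_min ≈ 3.54 m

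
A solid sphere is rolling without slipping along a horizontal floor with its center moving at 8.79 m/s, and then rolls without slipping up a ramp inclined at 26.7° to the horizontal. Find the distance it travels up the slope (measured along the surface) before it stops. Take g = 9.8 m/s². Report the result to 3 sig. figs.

With I = (2/5)MR², the ratio k = I/(MR²) is 0.4.
The rolling condition ω = v/R makes the rotational term ½I(v/R)² = ½kMv², so KE_total = ½(1+k)Mv² = (7/10)Mv².
Setting this equal to Mgh gives the vertical rise h = (1+k)v₀²/(2g) = 1.4×8.79²/(2×9.8) = 5.519 m.
Along the incline, d = h/sinθ = 5.519/sin26.7° ≈ 12.3 m.

d ≈ 12.3 m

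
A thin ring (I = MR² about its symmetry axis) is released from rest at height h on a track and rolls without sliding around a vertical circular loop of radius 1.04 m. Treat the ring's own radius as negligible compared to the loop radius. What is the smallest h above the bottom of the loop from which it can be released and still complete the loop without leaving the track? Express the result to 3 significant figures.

h_min ≈ 3.12 m

For this body I = MR², i.e. k = I/(MR²) = 1.
At the top of the loop, the minimum-contact condition is Mg = Mv_top²/r, so v_top² = gr.
With ω = v/R, the kinetic energy at speed v is ½(1+k)Mv² = Mv².
Energy conservation from release (height h) to the top (height 2r): Mgh = Mg(2r) + M·gr.
Thus h_min = 2r + (1+k)r/2 = r(2 + 2/2) = 1.04 × 3 ≈ 3.12 m.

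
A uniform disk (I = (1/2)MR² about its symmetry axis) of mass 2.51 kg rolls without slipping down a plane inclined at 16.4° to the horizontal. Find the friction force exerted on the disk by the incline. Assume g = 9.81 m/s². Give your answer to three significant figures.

With I = (1/2)MR², the ratio k = I/(MR²) is 0.5.
Newton's second law down the slope: Mg sinθ − f = Ma. The torque equation fR = Iα (with α = a/R) gives f = kMa.
Combining, a = g sinθ/(1+k) and f = kMa = kMg sinθ/(1+k).
f = 0.5 × 2.51 × 9.81 × sin16.4° / 1.5 ≈ 2.32 N.

f ≈ 2.32 N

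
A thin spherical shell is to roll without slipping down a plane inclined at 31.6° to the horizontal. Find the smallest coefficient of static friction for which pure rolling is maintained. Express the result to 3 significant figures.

The moment of inertia is (2/3)MR², giving k ≡ I/(MR²) = 2/3.
Translational: Mg sinθ − f = Ma. Rotational about the CM: fR = Iα = kMRa, so f = kMa.
These give a = g sinθ/(1+k) and the required friction f = kMg sinθ/(1+k).
The normal force is N = Mg cosθ, so μ_min = f/N = k tanθ/(1+k).
μ_min = (2/3) × tan31.6° / 1.667 ≈ 0.246.

μ_min ≈ 0.246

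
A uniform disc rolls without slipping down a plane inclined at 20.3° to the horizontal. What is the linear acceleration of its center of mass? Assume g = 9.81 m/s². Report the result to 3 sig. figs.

Here I = (1/2)MR², so the shape factor k = I/(MR²) = 0.5.
Translational: Mg sinθ − f = Ma. Rotational about the CM: fR = Iα = kMRa, so f = kMa.
Eliminating f: Mg sinθ = (1+k)Ma, so a = g sinθ/(1+k) = 9.81 × sin20.3° / 1.5 ≈ 2.27 m/s².

a ≈ 2.27 m/s²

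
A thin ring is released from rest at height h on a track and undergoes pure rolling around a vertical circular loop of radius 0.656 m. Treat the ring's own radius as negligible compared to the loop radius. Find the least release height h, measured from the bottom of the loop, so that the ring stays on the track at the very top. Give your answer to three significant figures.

h_min ≈ 1.97 m

Here I = MR², so the shape factor k = I/(MR²) = 1.
At the top of the loop, the minimum-contact condition is Mg = Mv_top²/r, so v_top² = gr.
With ω = v/R, the kinetic energy at speed v is ½(1+k)Mv² = Mv².
Energy conservation from release (height h) to the top (height 2r): Mgh = Mg(2r) + M·gr.
Thus h_min = 2r + (1+k)r/2 = r(2 + 2/2) = 0.656 × 3 ≈ 1.97 m.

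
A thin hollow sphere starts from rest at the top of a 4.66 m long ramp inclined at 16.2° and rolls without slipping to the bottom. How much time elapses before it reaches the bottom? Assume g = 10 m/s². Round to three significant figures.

t ≈ 2.36 s

The moment of inertia is (2/3)MR², giving k ≡ I/(MR²) = 2/3.
Along the incline Mg sinθ − f = Ma, and torque about the center fR = Iα = kMR²(a/R) gives f = kMa.
Hence a = g sinθ/(1+k) = 10×sin16.2°/1.667 = 1.674 m/s².
Starting from rest, L = ½at², so t = √(2L/a) = √(2×4.66/1.674) ≈ 2.36 s.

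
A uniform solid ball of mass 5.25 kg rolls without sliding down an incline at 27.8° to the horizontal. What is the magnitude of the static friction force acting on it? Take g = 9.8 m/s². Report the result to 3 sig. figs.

The moment of inertia is (2/5)MR², giving k ≡ I/(MR²) = 0.4.
Along the incline Mg sinθ − f = Ma, and torque about the center fR = Iα = kMR²(a/R) gives f = kMa.
Combining, a = g sinθ/(1+k) and f = kMa = kMg sinθ/(1+k).
f = 0.4 × 5.25 × 9.8 × sin27.8° / 1.4 ≈ 6.86 N.

f ≈ 6.86 N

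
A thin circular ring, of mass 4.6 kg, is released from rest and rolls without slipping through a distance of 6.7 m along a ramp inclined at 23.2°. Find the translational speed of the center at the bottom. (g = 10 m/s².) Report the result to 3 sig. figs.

v ≈ 5.14 m/s

Here I = MR², so the shape factor k = I/(MR²) = 1.
Pure rolling means v = ωR; then KE = ½Mv² + ½I(v/R)² = ½(1+k)Mv² = Mv².
The vertical drop is h = L sinθ = 6.7 × sin23.2° = 2.639 m.
Energy conservation: Mgh = Mv², so v = √(2gh/(1+k)) = √(2 × 10 × 2.639 / 2) ≈ 5.14 m/s.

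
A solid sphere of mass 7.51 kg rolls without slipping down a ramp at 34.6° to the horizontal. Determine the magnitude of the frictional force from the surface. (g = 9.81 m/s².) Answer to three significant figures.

The moment of inertia is (2/5)MR², giving k ≡ I/(MR²) = 0.4.
Translational: Mg sinθ − f = Ma. Rotational about the CM: fR = Iα = kMRa, so f = kMa.
Combining, a = g sinθ/(1+k) and f = kMa = kMg sinθ/(1+k).
f = 0.4 × 7.51 × 9.81 × sin34.6° / 1.4 ≈ 12.0 N.

f ≈ 12.0 N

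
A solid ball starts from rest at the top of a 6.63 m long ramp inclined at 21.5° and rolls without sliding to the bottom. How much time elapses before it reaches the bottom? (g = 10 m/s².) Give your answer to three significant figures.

With I = (2/5)MR², the ratio k = I/(MR²) is 0.4.
Along the incline Mg sinθ − f = Ma, and torque about the center fR = Iα = kMR²(a/R) gives f = kMa.
Hence a = g sinθ/(1+k) = 10×sin21.5°/1.4 = 2.618 m/s².
Starting from rest, L = ½at², so t = √(2L/a) = √(2×6.63/2.618) ≈ 2.25 s.

t ≈ 2.25 s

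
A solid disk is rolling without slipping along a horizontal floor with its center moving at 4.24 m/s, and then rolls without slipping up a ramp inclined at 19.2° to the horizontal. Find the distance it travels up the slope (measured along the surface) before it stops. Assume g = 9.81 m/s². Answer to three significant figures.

d ≈ 4.18 m

For this body I = (1/2)MR², i.e. k = I/(MR²) = 0.5.
Pure rolling means v = ωR; then KE = ½Mv² + ½I(v/R)² = ½(1+k)Mv² = (3/4)Mv².
Setting this equal to Mgh gives the vertical rise h = (1+k)v₀²/(2g) = 1.5×4.24²/(2×9.81) = 1.374 m.
Along the incline, d = h/sinθ = 1.374/sin19.2° ≈ 4.18 m.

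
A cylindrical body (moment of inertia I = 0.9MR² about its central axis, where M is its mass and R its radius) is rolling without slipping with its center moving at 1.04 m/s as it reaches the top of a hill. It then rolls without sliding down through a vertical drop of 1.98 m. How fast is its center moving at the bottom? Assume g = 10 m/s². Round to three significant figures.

v ≈ 4.68 m/s

The moment of inertia is 0.9MR², giving k ≡ I/(MR²) = 0.9.
The rolling condition ω = v/R makes the rotational term ½I(v/R)² = ½kMv², so KE_total = ½(1+k)Mv² = (19/20)Mv².
Conserving energy between top and bottom: (19/20)Mv² = (19/20)Mv₀² + Mgh, hence v² = v₀² + 2gh/(1+k).
v = √(1.04² + 2×10×1.98/1.9) = √21.92 ≈ 4.68 m/s.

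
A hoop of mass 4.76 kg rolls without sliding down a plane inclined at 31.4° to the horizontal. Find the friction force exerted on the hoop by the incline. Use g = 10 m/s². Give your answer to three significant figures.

f ≈ 12.4 N

For this body I = MR², i.e. k = I/(MR²) = 1.
Newton's second law down the slope: Mg sinθ − f = Ma. The torque equation fR = Iα (with α = a/R) gives f = kMa.
Combining, a = g sinθ/(1+k) and f = kMa = kMg sinθ/(1+k).
f = 1 × 4.76 × 10 × sin31.4° / 2 ≈ 12.4 N.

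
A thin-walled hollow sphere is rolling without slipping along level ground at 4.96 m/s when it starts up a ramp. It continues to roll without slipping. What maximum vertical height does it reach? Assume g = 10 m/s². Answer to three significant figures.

h ≈ 2.05 m

With I = (2/3)MR², the ratio k = I/(MR²) is 2/3.
Pure rolling means v = ωR; then KE = ½Mv² + ½I(v/R)² = ½(1+k)Mv² = (5/6)Mv².
All of this converts to potential energy at the highest point: (5/6)Mv₀² = Mgh.
Thus h = (1+k)v₀²/(2g) = 1.667 × 4.96² / (2 × 10) ≈ 2.05 m.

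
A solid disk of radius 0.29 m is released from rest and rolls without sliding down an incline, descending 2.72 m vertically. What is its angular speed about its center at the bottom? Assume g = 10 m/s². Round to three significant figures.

The moment of inertia is (1/2)MR², giving k ≡ I/(MR²) = 0.5.
Pure rolling means v = ωR; then KE = ½Mv² + ½I(v/R)² = ½(1+k)Mv² = (3/4)Mv².
Energy conservation Mgh = ½(1+k)Mv² gives v = √(2gh/(1+k)) = √(2 × 10 × 2.72 / 1.5) = 6.022 m/s.
Then ω = v/R = 6.022 / 0.29 ≈ 20.8 rad/s.

ω ≈ 20.8 rad/s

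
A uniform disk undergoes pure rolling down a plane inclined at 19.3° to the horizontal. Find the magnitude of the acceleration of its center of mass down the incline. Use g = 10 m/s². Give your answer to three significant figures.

a ≈ 2.20 m/s²

With I = (1/2)MR², the ratio k = I/(MR²) is 0.5.
Newton's second law down the slope: Mg sinθ − f = Ma. The torque equation fR = Iα (with α = a/R) gives f = kMa.
Eliminating f: Mg sinθ = (1+k)Ma, so a = g sinθ/(1+k) = 10 × sin19.3° / 1.5 ≈ 2.20 m/s².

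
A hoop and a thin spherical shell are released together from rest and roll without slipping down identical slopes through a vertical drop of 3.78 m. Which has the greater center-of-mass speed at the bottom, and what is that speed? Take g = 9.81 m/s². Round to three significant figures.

For rolling without slipping, Mgh = ½(1+k)Mv² where k = I/(MR²), so v = √(2gh/(1+k)).
Hoop: k = 1, giving v = √(2×9.81×3.78/2) = 6.089 m/s.
Thin spherical shell: k = 2/3, giving v = √(2×9.81×3.78/1.667) = 6.671 m/s.
The smaller k wins: the thin spherical shell, at ≈ 6.67 m/s.

the thin spherical shell, at v ≈ 6.67 m/s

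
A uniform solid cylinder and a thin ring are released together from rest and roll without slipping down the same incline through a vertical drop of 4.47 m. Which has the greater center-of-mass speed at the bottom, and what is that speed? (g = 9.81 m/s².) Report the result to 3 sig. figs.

the uniform solid cylinder, at v ≈ 7.65 m/s

For rolling without slipping, Mgh = ½(1+k)Mv² where k = I/(MR²), so v = √(2gh/(1+k)).
Uniform solid cylinder: k = 0.5, giving v = √(2×9.81×4.47/1.5) = 7.646 m/s.
Thin ring: k = 1, giving v = √(2×9.81×4.47/2) = 6.622 m/s.
The smaller k wins: the uniform solid cylinder, at ≈ 7.65 m/s.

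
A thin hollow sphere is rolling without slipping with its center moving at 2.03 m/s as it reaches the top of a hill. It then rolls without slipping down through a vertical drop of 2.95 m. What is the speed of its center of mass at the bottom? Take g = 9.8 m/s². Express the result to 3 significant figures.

For this body I = (2/3)MR², i.e. k = I/(MR²) = 2/3.
The rolling condition ω = v/R makes the rotational term ½I(v/R)² = ½kMv², so KE_total = ½(1+k)Mv² = (5/6)Mv².
Conserving energy between top and bottom: (5/6)Mv² = (5/6)Mv₀² + Mgh, hence v² = v₀² + 2gh/(1+k).
v = √(2.03² + 2×9.8×2.95/1.667) = √38.81 ≈ 6.23 m/s.

v ≈ 6.23 m/s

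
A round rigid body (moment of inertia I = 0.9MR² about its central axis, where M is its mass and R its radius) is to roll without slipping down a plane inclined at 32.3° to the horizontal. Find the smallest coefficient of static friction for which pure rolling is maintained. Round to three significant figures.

μ_min ≈ 0.299

With I = 0.9MR², the ratio k = I/(MR²) is 0.9.
Along the incline Mg sinθ − f = Ma, and torque about the center fR = Iα = kMR²(a/R) gives f = kMa.
These give a = g sinθ/(1+k) and the required friction f = kMg sinθ/(1+k).
With N = Mg cosθ, the no-slip condition f ≤ μN gives μ_min = f/N = k tanθ/(1+k).
μ_min = 0.9 × tan32.3° / 1.9 ≈ 0.299.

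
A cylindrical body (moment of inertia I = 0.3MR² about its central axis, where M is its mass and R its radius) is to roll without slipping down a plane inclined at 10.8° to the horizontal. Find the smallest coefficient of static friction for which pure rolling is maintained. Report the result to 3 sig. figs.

Here I = 0.3MR², so the shape factor k = I/(MR²) = 0.3.
Along the incline Mg sinθ − f = Ma, and torque about the center fR = Iα = kMR²(a/R) gives f = kMa.
These give a = g sinθ/(1+k) and the required friction f = kMg sinθ/(1+k).
The normal force is N = Mg cosθ, so μ_min = f/N = k tanθ/(1+k).
μ_min = 0.3 × tan10.8° / 1.3 ≈ 0.0440.

μ_min ≈ 0.0440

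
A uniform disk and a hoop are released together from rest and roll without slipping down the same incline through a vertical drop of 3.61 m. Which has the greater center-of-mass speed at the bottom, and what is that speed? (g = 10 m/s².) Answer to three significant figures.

For rolling without slipping, Mgh = ½(1+k)Mv² where k = I/(MR²), so v = √(2gh/(1+k)).
Uniform disk: k = 0.5, giving v = √(2×10×3.61/1.5) = 6.938 m/s.
Hoop: k = 1, giving v = √(2×10×3.61/2) = 6.008 m/s.
The smaller k wins: the uniform disk, at ≈ 6.94 m/s.

the uniform disk, at v ≈ 6.94 m/s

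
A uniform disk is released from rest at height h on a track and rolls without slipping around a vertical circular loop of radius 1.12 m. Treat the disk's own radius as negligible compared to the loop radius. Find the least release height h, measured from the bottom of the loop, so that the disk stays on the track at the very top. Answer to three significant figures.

The moment of inertia is (1/2)MR², giving k ≡ I/(MR²) = 0.5.
At the top, contact is just lost when gravity alone supplies the centripetal force: Mg = Mv_top²/r, i.e. v_top² = gr.
With ω = v/R, the kinetic energy at speed v is ½(1+k)Mv² = (3/4)Mv².
Energy conservation from release (height h) to the top (height 2r): Mgh = Mg(2r) + (3/4)M·gr.
Thus h_min = 2r + (1+k)r/2 = r(2 + 1.5/2) = 1.12 × 2.75 ≈ 3.08 m.

h_min ≈ 3.08 m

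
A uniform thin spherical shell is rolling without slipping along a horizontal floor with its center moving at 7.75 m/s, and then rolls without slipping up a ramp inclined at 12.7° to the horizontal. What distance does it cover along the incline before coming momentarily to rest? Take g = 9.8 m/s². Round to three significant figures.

d ≈ 23.2 m

For this body I = (2/3)MR², i.e. k = I/(MR²) = 2/3.
Rolling without slipping gives ω = v/R, so the total kinetic energy is ½Mv² + ½Iω² = ½(1+k)Mv² = (5/6)Mv².
Setting this equal to Mgh gives the vertical rise h = (1+k)v₀²/(2g) = 1.667×7.75²/(2×9.8) = 5.107 m.
Along the incline, d = h/sinθ = 5.107/sin12.7° ≈ 23.2 m.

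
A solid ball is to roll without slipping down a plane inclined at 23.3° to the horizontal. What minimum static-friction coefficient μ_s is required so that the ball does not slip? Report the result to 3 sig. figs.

With I = (2/5)MR², the ratio k = I/(MR²) is 0.4.
Newton's second law down the slope: Mg sinθ − f = Ma. The torque equation fR = Iα (with α = a/R) gives f = kMa.
These give a = g sinθ/(1+k) and the required friction f = kMg sinθ/(1+k).
With N = Mg cosθ, the no-slip condition f ≤ μN gives μ_min = f/N = k tanθ/(1+k).
μ_min = 0.4 × tan23.3° / 1.4 ≈ 0.123.

μ_min ≈ 0.123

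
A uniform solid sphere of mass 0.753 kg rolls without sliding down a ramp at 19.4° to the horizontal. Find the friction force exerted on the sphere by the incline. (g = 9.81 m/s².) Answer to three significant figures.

f ≈ 0.701 N

For this body I = (2/5)MR², i.e. k = I/(MR²) = 0.4.
Translational: Mg sinθ − f = Ma. Rotational about the CM: fR = Iα = kMRa, so f = kMa.
Combining, a = g sinθ/(1+k) and f = kMa = kMg sinθ/(1+k).
f = 0.4 × 0.753 × 9.81 × sin19.4° / 1.4 ≈ 0.701 N.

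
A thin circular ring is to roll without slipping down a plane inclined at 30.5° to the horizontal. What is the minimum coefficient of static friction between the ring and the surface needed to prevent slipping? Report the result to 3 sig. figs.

With I = MR², the ratio k = I/(MR²) is 1.
Newton's second law down the slope: Mg sinθ − f = Ma. The torque equation fR = Iα (with α = a/R) gives f = kMa.
These give a = g sinθ/(1+k) and the required friction f = kMg sinθ/(1+k).
The normal force is N = Mg cosθ, so μ_min = f/N = k tanθ/(1+k).
μ_min = 1 × tan30.5° / 2 ≈ 0.295.

μ_min ≈ 0.295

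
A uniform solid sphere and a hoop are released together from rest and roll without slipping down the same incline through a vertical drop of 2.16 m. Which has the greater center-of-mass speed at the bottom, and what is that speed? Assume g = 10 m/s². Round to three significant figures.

For rolling without slipping, Mgh = ½(1+k)Mv² where k = I/(MR²), so v = √(2gh/(1+k)).
Uniform solid sphere: k = 0.4, giving v = √(2×10×2.16/1.4) = 5.555 m/s.
Hoop: k = 1, giving v = √(2×10×2.16/2) = 4.648 m/s.
The smaller k wins: the uniform solid sphere, at ≈ 5.55 m/s.

the uniform solid sphere, at v ≈ 5.55 m/s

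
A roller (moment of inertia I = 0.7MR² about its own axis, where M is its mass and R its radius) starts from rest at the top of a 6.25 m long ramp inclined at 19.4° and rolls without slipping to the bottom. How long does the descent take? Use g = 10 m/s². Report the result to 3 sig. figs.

With I = 0.7MR², the ratio k = I/(MR²) is 0.7.
Translational: Mg sinθ − f = Ma. Rotational about the CM: fR = Iα = kMRa, so f = kMa.
Hence a = g sinθ/(1+k) = 10×sin19.4°/1.7 = 1.954 m/s².
With constant a from rest, t = √(2L/a) = √(2·6.25/1.954) ≈ 2.53 s.

t ≈ 2.53 s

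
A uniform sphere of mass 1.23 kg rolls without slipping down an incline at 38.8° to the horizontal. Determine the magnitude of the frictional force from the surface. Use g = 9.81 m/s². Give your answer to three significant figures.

f ≈ 2.16 N

The moment of inertia is (2/5)MR², giving k ≡ I/(MR²) = 0.4.
Translational: Mg sinθ − f = Ma. Rotational about the CM: fR = Iα = kMRa, so f = kMa.
Combining, a = g sinθ/(1+k) and f = kMa = kMg sinθ/(1+k).
f = 0.4 × 1.23 × 9.81 × sin38.8° / 1.4 ≈ 2.16 N.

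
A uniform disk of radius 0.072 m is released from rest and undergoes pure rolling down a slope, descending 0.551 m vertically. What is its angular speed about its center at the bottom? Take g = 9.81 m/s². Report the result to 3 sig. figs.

Here I = (1/2)MR², so the shape factor k = I/(MR²) = 0.5.
Pure rolling means v = ωR; then KE = ½Mv² + ½I(v/R)² = ½(1+k)Mv² = (3/4)Mv².
Energy conservation Mgh = ½(1+k)Mv² gives v = √(2gh/(1+k)) = √(2 × 9.81 × 0.551 / 1.5) = 2.685 m/s.
Then ω = v/R = 2.685 / 0.072 ≈ 37.3 rad/s.

ω ≈ 37.3 rad/s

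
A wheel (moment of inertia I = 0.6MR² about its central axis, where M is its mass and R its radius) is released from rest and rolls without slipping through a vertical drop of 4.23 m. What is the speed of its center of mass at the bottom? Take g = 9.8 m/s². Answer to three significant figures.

v ≈ 7.20 m/s

Here I = 0.6MR², so the shape factor k = I/(MR²) = 0.6.
Rolling without slipping gives ω = v/R, so the total kinetic energy is ½Mv² + ½Iω² = ½(1+k)Mv² = (4/5)Mv².
Energy conservation: Mgh = (4/5)Mv², so v = √(2gh/(1+k)) = √(2 × 9.8 × 4.23 / 1.6) ≈ 7.20 m/s.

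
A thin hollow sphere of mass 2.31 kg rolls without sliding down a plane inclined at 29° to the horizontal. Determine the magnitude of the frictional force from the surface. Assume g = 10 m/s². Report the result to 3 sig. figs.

f ≈ 4.48 N

With I = (2/3)MR², the ratio k = I/(MR²) is 2/3.
Along the incline Mg sinθ − f = Ma, and torque about the center fR = Iα = kMR²(a/R) gives f = kMa.
Combining, a = g sinθ/(1+k) and f = kMa = kMg sinθ/(1+k).
f = (2/3) × 2.31 × 10 × sin29° / 1.667 ≈ 4.48 N.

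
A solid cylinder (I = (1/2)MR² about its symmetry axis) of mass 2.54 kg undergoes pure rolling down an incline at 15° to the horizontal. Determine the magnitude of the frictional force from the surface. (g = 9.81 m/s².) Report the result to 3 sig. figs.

f ≈ 2.15 N

The moment of inertia is (1/2)MR², giving k ≡ I/(MR²) = 0.5.
Newton's second law down the slope: Mg sinθ − f = Ma. The torque equation fR = Iα (with α = a/R) gives f = kMa.
Combining, a = g sinθ/(1+k) and f = kMa = kMg sinθ/(1+k).
f = 0.5 × 2.54 × 9.81 × sin15° / 1.5 ≈ 2.15 N.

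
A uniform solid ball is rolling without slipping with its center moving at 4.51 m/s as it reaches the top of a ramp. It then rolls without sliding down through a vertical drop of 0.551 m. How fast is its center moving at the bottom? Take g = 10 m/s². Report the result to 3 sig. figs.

With I = (2/5)MR², the ratio k = I/(MR²) is 0.4.
Pure rolling means v = ωR; then KE = ½Mv² + ½I(v/R)² = ½(1+k)Mv² = (7/10)Mv².
Energy conservation: (7/10)Mv₀² + Mgh = (7/10)Mv², so v² = v₀² + 2gh/(1+k).
v = √(4.51² + 2×10×0.551/1.4) = √28.21 ≈ 5.31 m/s.

v ≈ 5.31 m/s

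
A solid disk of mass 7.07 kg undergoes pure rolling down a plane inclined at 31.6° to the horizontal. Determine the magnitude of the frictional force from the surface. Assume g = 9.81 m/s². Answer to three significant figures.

f ≈ 12.1 N

Here I = (1/2)MR², so the shape factor k = I/(MR²) = 0.5.
Newton's second law down the slope: Mg sinθ − f = Ma. The torque equation fR = Iα (with α = a/R) gives f = kMa.
Combining, a = g sinθ/(1+k) and f = kMa = kMg sinθ/(1+k).
f = 0.5 × 7.07 × 9.81 × sin31.6° / 1.5 ≈ 12.1 N.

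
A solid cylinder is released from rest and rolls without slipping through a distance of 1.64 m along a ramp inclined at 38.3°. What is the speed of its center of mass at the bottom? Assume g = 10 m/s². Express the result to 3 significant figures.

v ≈ 3.68 m/s

The moment of inertia is (1/2)MR², giving k ≡ I/(MR²) = 0.5.
The rolling condition ω = v/R makes the rotational term ½I(v/R)² = ½kMv², so KE_total = ½(1+k)Mv² = (3/4)Mv².
The vertical drop is h = L sinθ = 1.64 × sin38.3° = 1.016 m.
Energy conservation: Mgh = (3/4)Mv², so v = √(2gh/(1+k)) = √(2 × 10 × 1.016 / 1.5) ≈ 3.68 m/s.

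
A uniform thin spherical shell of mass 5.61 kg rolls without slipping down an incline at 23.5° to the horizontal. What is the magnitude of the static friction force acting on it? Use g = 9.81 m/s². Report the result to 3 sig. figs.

f ≈ 8.78 N

For this body I = (2/3)MR², i.e. k = I/(MR²) = 2/3.
Translational: Mg sinθ − f = Ma. Rotational about the CM: fR = Iα = kMRa, so f = kMa.
Combining, a = g sinθ/(1+k) and f = kMa = kMg sinθ/(1+k).
f = (2/3) × 5.61 × 9.81 × sin23.5° / 1.667 ≈ 8.78 N.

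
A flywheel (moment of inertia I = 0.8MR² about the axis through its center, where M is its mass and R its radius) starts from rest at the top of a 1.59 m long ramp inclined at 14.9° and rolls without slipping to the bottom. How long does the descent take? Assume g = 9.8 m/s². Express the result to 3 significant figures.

The moment of inertia is 0.8MR², giving k ≡ I/(MR²) = 0.8.
Along the incline Mg sinθ − f = Ma, and torque about the center fR = Iα = kMR²(a/R) gives f = kMa.
Hence a = g sinθ/(1+k) = 9.8×sin14.9°/1.8 = 1.4 m/s².
Starting from rest, L = ½at², so t = √(2L/a) = √(2×1.59/1.4) ≈ 1.51 s.

t ≈ 1.51 s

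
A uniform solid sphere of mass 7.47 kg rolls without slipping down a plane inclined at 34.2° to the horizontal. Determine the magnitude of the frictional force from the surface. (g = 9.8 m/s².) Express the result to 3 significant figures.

f ≈ 11.8 N

With I = (2/5)MR², the ratio k = I/(MR²) is 0.4.
Along the incline Mg sinθ − f = Ma, and torque about the center fR = Iα = kMR²(a/R) gives f = kMa.
Combining, a = g sinθ/(1+k) and f = kMa = kMg sinθ/(1+k).
f = 0.4 × 7.47 × 9.8 × sin34.2° / 1.4 ≈ 11.8 N.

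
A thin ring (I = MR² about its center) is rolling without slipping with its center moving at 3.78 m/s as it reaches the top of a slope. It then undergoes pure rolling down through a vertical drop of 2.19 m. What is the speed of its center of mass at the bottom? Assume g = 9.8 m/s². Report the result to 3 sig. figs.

With I = MR², the ratio k = I/(MR²) is 1.
Pure rolling means v = ωR; then KE = ½Mv² + ½I(v/R)² = ½(1+k)Mv² = Mv².
Energy conservation: Mv₀² + Mgh = Mv², so v² = v₀² + 2gh/(1+k).
v = √(3.78² + 2×9.8×2.19/2) = √35.75 ≈ 5.98 m/s.

v ≈ 5.98 m/s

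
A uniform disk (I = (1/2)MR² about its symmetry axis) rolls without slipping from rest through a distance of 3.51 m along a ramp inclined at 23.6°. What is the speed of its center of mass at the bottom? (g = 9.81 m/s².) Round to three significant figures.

Here I = (1/2)MR², so the shape factor k = I/(MR²) = 0.5.
The rolling condition ω = v/R makes the rotational term ½I(v/R)² = ½kMv², so KE_total = ½(1+k)Mv² = (3/4)Mv².
The vertical drop is h = L sinθ = 3.51 × sin23.6° = 1.405 m.
Energy conservation: Mgh = (3/4)Mv², so v = √(2gh/(1+k)) = √(2 × 9.81 × 1.405 / 1.5) ≈ 4.29 m/s.

v ≈ 4.29 m/s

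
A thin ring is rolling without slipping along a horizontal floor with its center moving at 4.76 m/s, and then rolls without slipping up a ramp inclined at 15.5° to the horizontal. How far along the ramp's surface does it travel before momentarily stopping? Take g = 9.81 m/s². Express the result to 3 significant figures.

d ≈ 8.64 m

Here I = MR², so the shape factor k = I/(MR²) = 1.
The rolling condition ω = v/R makes the rotational term ½I(v/R)² = ½kMv², so KE_total = ½(1+k)Mv² = Mv².
Setting this equal to Mgh gives the vertical rise h = (1+k)v₀²/(2g) = 2×4.76²/(2×9.81) = 2.31 m.
The distance along the slope is d = h/sinθ = 2.31/sin15.5° ≈ 8.64 m.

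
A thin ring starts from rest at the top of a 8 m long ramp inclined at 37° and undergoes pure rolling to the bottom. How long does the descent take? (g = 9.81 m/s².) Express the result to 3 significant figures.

The moment of inertia is MR², giving k ≡ I/(MR²) = 1.
Newton's second law down the slope: Mg sinθ − f = Ma. The torque equation fR = Iα (with α = a/R) gives f = kMa.
Hence a = g sinθ/(1+k) = 9.81×sin37°/2 = 2.952 m/s².
Starting from rest, L = ½at², so t = √(2L/a) = √(2×8/2.952) ≈ 2.33 s.

t ≈ 2.33 s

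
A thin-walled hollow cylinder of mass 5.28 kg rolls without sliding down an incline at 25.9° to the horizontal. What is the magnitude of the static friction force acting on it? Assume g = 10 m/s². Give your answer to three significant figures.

The moment of inertia is MR², giving k ≡ I/(MR²) = 1.
Translational: Mg sinθ − f = Ma. Rotational about the CM: fR = Iα = kMRa, so f = kMa.
Combining, a = g sinθ/(1+k) and f = kMa = kMg sinθ/(1+k).
f = 1 × 5.28 × 10 × sin25.9° / 2 ≈ 11.5 N.

f ≈ 11.5 N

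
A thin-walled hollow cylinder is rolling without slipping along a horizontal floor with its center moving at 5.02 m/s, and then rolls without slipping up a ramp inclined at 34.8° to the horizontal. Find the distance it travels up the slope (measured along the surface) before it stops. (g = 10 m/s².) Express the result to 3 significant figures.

The moment of inertia is MR², giving k ≡ I/(MR²) = 1.
The rolling condition ω = v/R makes the rotational term ½I(v/R)² = ½kMv², so KE_total = ½(1+k)Mv² = Mv².
Setting this equal to Mgh gives the vertical rise h = (1+k)v₀²/(2g) = 2×5.02²/(2×10) = 2.52 m.
The distance along the slope is d = h/sinθ = 2.52/sin34.8° ≈ 4.42 m.

d ≈ 4.42 m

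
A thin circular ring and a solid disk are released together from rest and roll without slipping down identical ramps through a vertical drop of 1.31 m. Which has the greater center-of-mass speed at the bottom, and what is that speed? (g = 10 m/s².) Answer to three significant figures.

For rolling without slipping, Mgh = ½(1+k)Mv² where k = I/(MR²), so v = √(2gh/(1+k)).
Thin circular ring: k = 1, giving v = √(2×10×1.31/2) = 3.619 m/s.
Solid disk: k = 0.5, giving v = √(2×10×1.31/1.5) = 4.179 m/s.
The smaller k wins: the solid disk, at ≈ 4.18 m/s.

the solid disk, at v ≈ 4.18 m/s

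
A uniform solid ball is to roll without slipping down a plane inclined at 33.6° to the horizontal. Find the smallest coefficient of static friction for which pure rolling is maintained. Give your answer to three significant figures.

μ_min ≈ 0.190

The moment of inertia is (2/5)MR², giving k ≡ I/(MR²) = 0.4.
Translational: Mg sinθ − f = Ma. Rotational about the CM: fR = Iα = kMRa, so f = kMa.
These give a = g sinθ/(1+k) and the required friction f = kMg sinθ/(1+k).
The normal force is N = Mg cosθ, so μ_min = f/N = k tanθ/(1+k).
μ_min = 0.4 × tan33.6° / 1.4 ≈ 0.190.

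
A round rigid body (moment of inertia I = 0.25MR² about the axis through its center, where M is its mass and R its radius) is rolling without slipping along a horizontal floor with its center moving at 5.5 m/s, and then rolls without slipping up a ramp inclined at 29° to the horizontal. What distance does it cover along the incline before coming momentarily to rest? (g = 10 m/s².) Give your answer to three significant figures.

d ≈ 3.90 m

For this body I = 0.25MR², i.e. k = I/(MR²) = 0.25.
Since it rolls without slipping, ω = v/R and KE = ½Mv² + ½Iω² = ½(1+k)Mv² = (5/8)Mv².
Setting this equal to Mgh gives the vertical rise h = (1+k)v₀²/(2g) = 1.25×5.5²/(2×10) = 1.891 m.
Along the incline, d = h/sinθ = 1.891/sin29° ≈ 3.90 m.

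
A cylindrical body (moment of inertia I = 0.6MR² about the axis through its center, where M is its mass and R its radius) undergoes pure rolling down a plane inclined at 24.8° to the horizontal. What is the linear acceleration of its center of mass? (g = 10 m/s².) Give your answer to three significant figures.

a ≈ 2.62 m/s²

For this body I = 0.6MR², i.e. k = I/(MR²) = 0.6.
Newton's second law down the slope: Mg sinθ − f = Ma. The torque equation fR = Iα (with α = a/R) gives f = kMa.
Eliminating f: Mg sinθ = (1+k)Ma, so a = g sinθ/(1+k) = 10 × sin24.8° / 1.6 ≈ 2.62 m/s².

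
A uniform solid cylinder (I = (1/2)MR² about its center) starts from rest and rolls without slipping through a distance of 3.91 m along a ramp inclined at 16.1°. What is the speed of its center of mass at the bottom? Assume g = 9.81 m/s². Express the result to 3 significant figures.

v ≈ 3.77 m/s

Here I = (1/2)MR², so the shape factor k = I/(MR²) = 0.5.
Rolling without slipping gives ω = v/R, so the total kinetic energy is ½Mv² + ½Iω² = ½(1+k)Mv² = (3/4)Mv².
The vertical drop is h = L sinθ = 3.91 × sin16.1° = 1.084 m.
Setting Mgh = (3/4)Mv² gives v = √(2gh/(1+k)) = √(2·9.81·1.084/1.5) ≈ 3.77 m/s.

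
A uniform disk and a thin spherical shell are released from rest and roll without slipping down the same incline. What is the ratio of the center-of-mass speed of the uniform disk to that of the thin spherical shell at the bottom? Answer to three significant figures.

Each satisfies Mgh = ½(1+k)Mv² with k = I/(MR²), so v ∝ 1/√(1+k).
For the uniform disk k = 0.5; for the thin spherical shell k = 2/3.
v₁/v₂ = √((1+k₂)/(1+k₁)) = √(1.667/1.5) ≈ 1.05.

v_ratio ≈ 1.05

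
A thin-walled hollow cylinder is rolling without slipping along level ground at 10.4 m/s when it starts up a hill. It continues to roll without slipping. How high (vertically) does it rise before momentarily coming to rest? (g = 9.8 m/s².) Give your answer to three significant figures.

For this body I = MR², i.e. k = I/(MR²) = 1.
Since it rolls without slipping, ω = v/R and KE = ½Mv² + ½Iω² = ½(1+k)Mv² = Mv².
At the top the kinetic energy is zero, so Mv₀² = Mgh.
Thus h = (1+k)v₀²/(2g) = 2 × 10.4² / (2 × 9.8) ≈ 11.0 m.

h ≈ 11.0 m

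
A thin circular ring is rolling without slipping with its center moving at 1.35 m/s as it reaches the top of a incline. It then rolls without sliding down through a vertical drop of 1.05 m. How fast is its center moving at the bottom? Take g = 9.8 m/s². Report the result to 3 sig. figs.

For this body I = MR², i.e. k = I/(MR²) = 1.
Pure rolling means v = ωR; then KE = ½Mv² + ½I(v/R)² = ½(1+k)Mv² = Mv².
Energy conservation: Mv₀² + Mgh = Mv², so v² = v₀² + 2gh/(1+k).
v = √(1.35² + 2×9.8×1.05/2) = √12.11 ≈ 3.48 m/s.

v ≈ 3.48 m/s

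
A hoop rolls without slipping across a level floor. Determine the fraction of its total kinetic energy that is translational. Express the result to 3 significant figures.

fraction ≈ 0.500

Here I = MR², so the shape factor k = I/(MR²) = 1.
Since ω = v/R, the translational part is ½Mv² and the rotational part is ½I(v/R)² = ½kMv²; the total is ½(1+k)Mv².
The translational fraction is therefore 1/(1+k) = 1/2 ≈ 0.500.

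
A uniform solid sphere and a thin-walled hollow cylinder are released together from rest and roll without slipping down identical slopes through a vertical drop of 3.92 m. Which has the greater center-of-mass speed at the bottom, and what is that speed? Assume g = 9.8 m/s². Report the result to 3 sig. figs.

For rolling without slipping, Mgh = ½(1+k)Mv² where k = I/(MR²), so v = √(2gh/(1+k)).
Uniform solid sphere: k = 0.4, giving v = √(2×9.8×3.92/1.4) = 7.408 m/s.
Thin-walled hollow cylinder: k = 1, giving v = √(2×9.8×3.92/2) = 6.198 m/s.
The smaller k wins: the uniform solid sphere, at ≈ 7.41 m/s.

the uniform solid sphere, at v ≈ 7.41 m/s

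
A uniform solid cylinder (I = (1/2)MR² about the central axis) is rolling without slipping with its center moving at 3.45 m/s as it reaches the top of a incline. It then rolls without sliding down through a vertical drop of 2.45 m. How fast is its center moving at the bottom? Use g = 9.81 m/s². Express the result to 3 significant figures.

v ≈ 6.63 m/s

With I = (1/2)MR², the ratio k = I/(MR²) is 0.5.
The rolling condition ω = v/R makes the rotational term ½I(v/R)² = ½kMv², so KE_total = ½(1+k)Mv² = (3/4)Mv².
Energy conservation: (3/4)Mv₀² + Mgh = (3/4)Mv², so v² = v₀² + 2gh/(1+k).
v = √(3.45² + 2×9.81×2.45/1.5) = √43.95 ≈ 6.63 m/s.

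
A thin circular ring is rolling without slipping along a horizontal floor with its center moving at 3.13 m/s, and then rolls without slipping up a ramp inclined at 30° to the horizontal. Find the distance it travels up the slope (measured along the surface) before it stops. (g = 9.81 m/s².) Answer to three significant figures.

With I = MR², the ratio k = I/(MR²) is 1.
The rolling condition ω = v/R makes the rotational term ½I(v/R)² = ½kMv², so KE_total = ½(1+k)Mv² = Mv².
Setting this equal to Mgh gives the vertical rise h = (1+k)v₀²/(2g) = 2×3.13²/(2×9.81) = 0.9987 m.
Along the incline, d = h/sinθ = 0.9987/sin30° ≈ 2.00 m.

d ≈ 2.00 m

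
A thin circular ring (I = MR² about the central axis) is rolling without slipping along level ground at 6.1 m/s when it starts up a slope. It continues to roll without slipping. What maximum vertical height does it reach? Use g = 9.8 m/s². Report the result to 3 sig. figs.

With I = MR², the ratio k = I/(MR²) is 1.
Since it rolls without slipping, ω = v/R and KE = ½Mv² + ½Iω² = ½(1+k)Mv² = Mv².
All of this converts to potential energy at the highest point: Mv₀² = Mgh.
Thus h = (1+k)v₀²/(2g) = 2 × 6.1² / (2 × 9.8) ≈ 3.80 m.

h ≈ 3.80 m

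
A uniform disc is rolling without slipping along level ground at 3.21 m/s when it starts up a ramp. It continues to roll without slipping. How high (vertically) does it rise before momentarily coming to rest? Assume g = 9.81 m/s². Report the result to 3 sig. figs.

For this body I = (1/2)MR², i.e. k = I/(MR²) = 0.5.
Rolling without slipping gives ω = v/R, so the total kinetic energy is ½Mv² + ½Iω² = ½(1+k)Mv² = (3/4)Mv².
All of this converts to potential energy at the highest point: (3/4)Mv₀² = Mgh.
Thus h = (1+k)v₀²/(2g) = 1.5 × 3.21² / (2 × 9.81) ≈ 0.788 m.

h ≈ 0.788 m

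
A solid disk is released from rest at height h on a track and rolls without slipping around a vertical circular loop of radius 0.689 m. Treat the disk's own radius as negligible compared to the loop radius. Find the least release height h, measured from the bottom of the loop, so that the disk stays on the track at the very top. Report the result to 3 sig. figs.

h_min ≈ 1.89 m

Here I = (1/2)MR², so the shape factor k = I/(MR²) = 0.5.
At the top, contact is just lost when gravity alone supplies the centripetal force: Mg = Mv_top²/r, i.e. v_top² = gr.
With ω = v/R, the kinetic energy at speed v is ½(1+k)Mv² = (3/4)Mv².
Energy conservation from release (height h) to the top (height 2r): Mgh = Mg(2r) + (3/4)M·gr.
Thus h_min = 2r + (1+k)r/2 = r(2 + 1.5/2) = 0.689 × 2.75 ≈ 1.89 m.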